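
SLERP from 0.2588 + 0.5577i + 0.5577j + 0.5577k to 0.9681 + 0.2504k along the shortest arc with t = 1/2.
0.7358 + 0.3345i + 0.3345j + 0.4846k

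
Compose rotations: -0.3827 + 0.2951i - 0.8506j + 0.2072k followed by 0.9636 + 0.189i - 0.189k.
-0.3854 + 0.0513i - 0.9146j + 0.1112k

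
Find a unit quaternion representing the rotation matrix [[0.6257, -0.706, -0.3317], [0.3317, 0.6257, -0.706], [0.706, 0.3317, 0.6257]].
0.8481 + 0.3059i - 0.3059j + 0.3059k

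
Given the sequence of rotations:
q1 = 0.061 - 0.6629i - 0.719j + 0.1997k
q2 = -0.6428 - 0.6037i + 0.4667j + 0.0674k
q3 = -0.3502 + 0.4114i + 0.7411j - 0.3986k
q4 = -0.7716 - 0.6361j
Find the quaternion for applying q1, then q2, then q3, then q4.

q2 · q1 = -0.1173 + 0.5309i + 0.5665j + 0.6192k
q3 · q2 · q1 = -0.3504 + 0.4505i - 0.7517j - 0.3305k
q4 · q3 · q2 · q1 = -0.2078 - 0.1374i + 0.8029j + 0.5416k
-0.2078 - 0.1374i + 0.8029j + 0.5416k


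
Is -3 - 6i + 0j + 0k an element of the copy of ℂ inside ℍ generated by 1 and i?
Yes. The quaternion -3 - 6i has j- and k-coefficients y = z = 0, so it lies in the complex subalgebra spanned by 1 and i.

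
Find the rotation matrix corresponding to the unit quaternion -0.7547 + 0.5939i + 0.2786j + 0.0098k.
[[0.8446, 0.3457, -0.4089], [0.3161, 0.2944, 0.9019], [0.4322, -0.891, 0.1393]]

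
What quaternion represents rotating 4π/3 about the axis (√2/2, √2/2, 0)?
-0.5 + 0.6124i + 0.6124j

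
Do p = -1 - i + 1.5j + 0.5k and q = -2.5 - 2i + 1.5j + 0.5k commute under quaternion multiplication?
No: pq = -2 + 4.5i - 5.75j - 0.25k ≠ -2 + 4.5i - 4.75j - 3.25k = qp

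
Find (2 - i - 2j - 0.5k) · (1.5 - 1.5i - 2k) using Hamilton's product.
0.5 - 0.5i - 4.25j - 7.75k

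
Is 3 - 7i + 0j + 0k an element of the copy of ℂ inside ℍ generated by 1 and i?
Yes. The quaternion 3 - 7i has j- and k-coefficients y = z = 0, so it lies in the complex subalgebra spanned by 1 and i.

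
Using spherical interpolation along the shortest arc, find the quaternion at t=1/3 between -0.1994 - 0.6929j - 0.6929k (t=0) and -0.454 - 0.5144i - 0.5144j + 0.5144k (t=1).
-0.3829 - 0.2446i - 0.8251j - 0.3358k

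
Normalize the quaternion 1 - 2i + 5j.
0.1826 - 0.3651i + 0.9129j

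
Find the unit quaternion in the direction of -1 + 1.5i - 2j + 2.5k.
-0.2722 + 0.4082i - 0.5443j + 0.6804k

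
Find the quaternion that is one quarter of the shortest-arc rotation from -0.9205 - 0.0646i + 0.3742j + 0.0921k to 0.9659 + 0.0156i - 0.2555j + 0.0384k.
-0.935 - 0.0525i + 0.3456j + 0.0596k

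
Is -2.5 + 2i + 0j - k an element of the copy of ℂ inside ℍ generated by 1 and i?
No. The quaternion -2.5 + 2i - k has j-coefficient y = 0 and k-coefficient z = -1, not both zero, so it does not lie in the complex subalgebra spanned by 1 and i.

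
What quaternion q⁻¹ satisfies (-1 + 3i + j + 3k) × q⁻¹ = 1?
-0.05 - 0.15i - 0.05j - 0.15k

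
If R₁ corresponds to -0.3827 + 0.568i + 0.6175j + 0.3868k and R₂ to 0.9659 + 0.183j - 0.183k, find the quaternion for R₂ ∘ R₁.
-0.4119 + 0.7324i + 0.4225j + 0.3397k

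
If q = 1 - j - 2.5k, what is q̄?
1 + j + 2.5k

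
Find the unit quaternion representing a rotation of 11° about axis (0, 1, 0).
0.9954 + 0.0958j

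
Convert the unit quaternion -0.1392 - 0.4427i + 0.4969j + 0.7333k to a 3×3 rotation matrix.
[[-0.5693, -0.2358, -0.7876], [-0.6441, -0.4674, 0.6055], [-0.5109, 0.852, 0.1142]]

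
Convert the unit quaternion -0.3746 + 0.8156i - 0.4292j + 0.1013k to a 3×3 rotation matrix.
[[0.6111, -0.6242, 0.4868], [-0.776, -0.3509, 0.5241], [-0.1563, -0.698, -0.6988]]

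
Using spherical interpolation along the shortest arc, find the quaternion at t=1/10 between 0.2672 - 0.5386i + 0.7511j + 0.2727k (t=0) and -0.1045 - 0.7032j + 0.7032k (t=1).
0.2662 - 0.5096i + 0.8008j + 0.1678k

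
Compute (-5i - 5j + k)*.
5i + 5j - k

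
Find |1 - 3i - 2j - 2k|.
√18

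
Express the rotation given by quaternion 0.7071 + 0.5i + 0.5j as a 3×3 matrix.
[[0.5, 0.5, 0.7071], [0.5, 0.5, -0.7071], [-0.7071, 0.7071, 0]]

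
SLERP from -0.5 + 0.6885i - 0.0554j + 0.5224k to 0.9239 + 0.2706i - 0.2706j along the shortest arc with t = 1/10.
-0.6029 + 0.6219i - 0.0164j + 0.4996k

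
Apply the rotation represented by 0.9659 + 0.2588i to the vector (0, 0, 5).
(0, -2.5, 4.33)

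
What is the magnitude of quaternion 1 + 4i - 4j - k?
√34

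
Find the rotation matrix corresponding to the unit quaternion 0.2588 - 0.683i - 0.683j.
[[0.067, 0.933, -0.3535], [0.933, 0.067, 0.3535], [0.3535, -0.3535, -0.866]]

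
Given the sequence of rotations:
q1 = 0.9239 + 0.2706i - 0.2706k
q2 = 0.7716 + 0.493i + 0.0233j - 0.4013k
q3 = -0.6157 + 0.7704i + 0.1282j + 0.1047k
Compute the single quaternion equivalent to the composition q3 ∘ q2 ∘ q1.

q2 · q1 = 0.4709 + 0.658i + 0.0463j - 0.5859k
q3 · q2 · q1 = -0.7414 - 0.1223i + 0.5521j + 0.3614k
-0.7414 - 0.1223i + 0.5521j + 0.3614k


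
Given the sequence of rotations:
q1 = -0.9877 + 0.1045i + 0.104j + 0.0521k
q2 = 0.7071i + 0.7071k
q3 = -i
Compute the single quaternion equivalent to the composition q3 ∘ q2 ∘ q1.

q2 · q1 = -0.1107 - 0.7719i + 0.0371j - 0.6249k
q3 · q2 · q1 = -0.7719 + 0.1107i - 0.6249j - 0.0371k
-0.7719 + 0.1107i - 0.6249j - 0.0371k


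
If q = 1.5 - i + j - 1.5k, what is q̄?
1.5 + i - j + 1.5k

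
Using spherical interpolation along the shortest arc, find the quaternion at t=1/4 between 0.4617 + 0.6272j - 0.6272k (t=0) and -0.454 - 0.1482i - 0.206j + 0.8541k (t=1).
0.4711 + 0.0386i + 0.533j - 0.7017k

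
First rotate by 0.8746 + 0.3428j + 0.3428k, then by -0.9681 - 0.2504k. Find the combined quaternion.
-0.7609 + 0.0858i - 0.3319j - 0.5509k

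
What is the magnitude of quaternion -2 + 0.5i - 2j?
2.872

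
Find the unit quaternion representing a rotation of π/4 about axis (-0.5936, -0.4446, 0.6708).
0.9239 - 0.2272i - 0.1701j + 0.2567k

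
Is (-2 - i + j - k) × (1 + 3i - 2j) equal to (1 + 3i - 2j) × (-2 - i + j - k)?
No: pq = 3 - 9i + 2j - 2k ≠ 3 - 5i + 8j = qp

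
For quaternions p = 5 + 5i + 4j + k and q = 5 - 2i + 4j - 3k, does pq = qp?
No: pq = 22 - i + 53j + 18k ≠ 22 + 31i + 27j - 38k = qp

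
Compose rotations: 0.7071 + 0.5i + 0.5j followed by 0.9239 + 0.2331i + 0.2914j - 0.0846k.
0.391 + 0.6691i + 0.6257j - 0.089k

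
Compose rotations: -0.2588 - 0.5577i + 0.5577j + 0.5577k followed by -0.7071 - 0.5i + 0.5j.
-0.3747 + 0.8026i - 0.2449j - 0.3943k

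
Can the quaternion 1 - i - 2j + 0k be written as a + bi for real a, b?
No. The quaternion 1 - i - 2j has j-coefficient y = -2 and k-coefficient z = 0, not both zero, so it does not lie in the complex subalgebra spanned by 1 and i.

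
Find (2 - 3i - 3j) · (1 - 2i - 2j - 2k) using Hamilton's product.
-10 - i - 13j - 4k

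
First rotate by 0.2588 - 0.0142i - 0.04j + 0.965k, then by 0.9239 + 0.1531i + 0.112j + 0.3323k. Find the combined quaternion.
-0.0749 + 0.1479i - 0.1604j + 0.973k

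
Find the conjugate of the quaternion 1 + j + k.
1 - j - k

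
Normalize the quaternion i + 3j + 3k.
0.2294i + 0.6882j + 0.6882k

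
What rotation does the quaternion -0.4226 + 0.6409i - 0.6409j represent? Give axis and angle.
axis = (√2/2, -√2/2, 0), θ = 230°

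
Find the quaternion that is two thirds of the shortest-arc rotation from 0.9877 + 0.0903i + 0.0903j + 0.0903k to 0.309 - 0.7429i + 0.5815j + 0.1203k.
0.6658 - 0.543i + 0.4941j + 0.133k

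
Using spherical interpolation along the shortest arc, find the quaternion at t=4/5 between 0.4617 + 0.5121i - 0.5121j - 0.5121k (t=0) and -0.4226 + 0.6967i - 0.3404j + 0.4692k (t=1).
-0.2577 + 0.7967i - 0.4658j + 0.2862k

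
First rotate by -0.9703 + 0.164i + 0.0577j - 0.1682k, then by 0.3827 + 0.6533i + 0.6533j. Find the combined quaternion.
-0.5162 - 0.681i - 0.5019j - 0.1338k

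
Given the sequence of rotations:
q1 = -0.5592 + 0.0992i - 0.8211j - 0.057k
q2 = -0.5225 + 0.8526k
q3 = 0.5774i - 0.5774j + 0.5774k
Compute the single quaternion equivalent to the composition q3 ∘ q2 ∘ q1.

q2 · q1 = 0.3408 + 0.6482i + 0.5136j - 0.447k
q3 · q2 · q1 = 0.1804 + 0.1583i + 0.4356j + 0.8676k
0.1804 + 0.1583i + 0.4356j + 0.8676k


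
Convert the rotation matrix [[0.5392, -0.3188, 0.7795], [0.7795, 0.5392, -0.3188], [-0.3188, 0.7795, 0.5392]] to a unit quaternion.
0.8089 + 0.3394i + 0.3394j + 0.3394k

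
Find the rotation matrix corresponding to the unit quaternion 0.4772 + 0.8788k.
[[-0.5446, -0.8387, 0], [0.8387, -0.5446, 0], [0, 0, 1]]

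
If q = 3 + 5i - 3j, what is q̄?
3 - 5i + 3j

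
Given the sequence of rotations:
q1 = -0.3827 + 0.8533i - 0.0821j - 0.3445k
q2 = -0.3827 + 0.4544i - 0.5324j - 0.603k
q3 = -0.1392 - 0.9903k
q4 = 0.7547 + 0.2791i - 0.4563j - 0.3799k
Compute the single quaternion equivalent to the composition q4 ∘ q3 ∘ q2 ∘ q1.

q2 · q1 = -0.4927 - 0.3666i - 0.1228j + 0.7796k
q3 · q2 · q1 = 0.8406 - 0.0706i + 0.3801j + 0.3794k
q4 · q3 · q2 · q1 = 0.9717 + 0.1526i - 0.1758j + 0.0409k
0.9717 + 0.1526i - 0.1758j + 0.0409k


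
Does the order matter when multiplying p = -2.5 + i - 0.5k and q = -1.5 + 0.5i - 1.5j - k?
Yes: pq = 2.75 - 3.5i + 4.5j + 1.75k ≠ 2.75 - 2i + 3j + 4.75k = qp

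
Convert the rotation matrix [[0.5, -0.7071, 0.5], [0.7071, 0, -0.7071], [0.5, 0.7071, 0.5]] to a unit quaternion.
0.7071 + 0.5i + 0.5k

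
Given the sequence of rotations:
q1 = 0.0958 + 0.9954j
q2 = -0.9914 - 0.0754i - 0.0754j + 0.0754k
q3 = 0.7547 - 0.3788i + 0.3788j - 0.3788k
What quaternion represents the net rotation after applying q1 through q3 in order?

q2 · q1 = -0.0199 - 0.0823i - 0.9941j - 0.0678k
q3 · q2 · q1 = 0.3047 - 0.4568i - 0.7523j + 0.3641k
0.3047 - 0.4568i - 0.7523j + 0.3641k


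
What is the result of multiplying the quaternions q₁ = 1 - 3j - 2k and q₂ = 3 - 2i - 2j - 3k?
-9 + 3i - 7j - 15k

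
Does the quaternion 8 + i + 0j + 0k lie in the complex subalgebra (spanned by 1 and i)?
Yes. The quaternion 8 + i has j- and k-coefficients y = z = 0, so it lies in the complex subalgebra spanned by 1 and i.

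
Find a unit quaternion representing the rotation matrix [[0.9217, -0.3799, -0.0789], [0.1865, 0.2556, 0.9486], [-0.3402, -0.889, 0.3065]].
0.788 - 0.583i + 0.0829j + 0.1797k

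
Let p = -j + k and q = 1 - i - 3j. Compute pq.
-3 + 3i - 2j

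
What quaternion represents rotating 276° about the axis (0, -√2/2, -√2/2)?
-0.7431 - 0.4731j - 0.4731k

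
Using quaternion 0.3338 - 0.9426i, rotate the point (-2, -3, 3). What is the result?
(-2, 4.219, -0.443)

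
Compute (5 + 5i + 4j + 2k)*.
5 - 5i - 4j - 2k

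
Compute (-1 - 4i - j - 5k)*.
-1 + 4i + j + 5k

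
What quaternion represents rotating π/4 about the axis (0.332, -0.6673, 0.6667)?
0.9239 + 0.1271i - 0.2554j + 0.2551k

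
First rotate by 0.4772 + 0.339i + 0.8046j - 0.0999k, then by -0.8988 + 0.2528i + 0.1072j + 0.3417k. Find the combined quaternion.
-0.5667 - 0.4697i - 0.5309j + 0.4199k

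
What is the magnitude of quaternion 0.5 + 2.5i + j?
2.739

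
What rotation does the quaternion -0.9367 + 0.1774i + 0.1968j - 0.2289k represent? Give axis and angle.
axis = (0.5067, 0.5621, -0.6537), θ = 319°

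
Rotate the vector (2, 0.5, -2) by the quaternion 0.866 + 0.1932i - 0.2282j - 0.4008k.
(2.552, -0.959, -0.903)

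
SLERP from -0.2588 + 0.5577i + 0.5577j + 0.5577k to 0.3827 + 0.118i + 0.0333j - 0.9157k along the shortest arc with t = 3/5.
-0.3783 + 0.18i + 0.2371j + 0.8765k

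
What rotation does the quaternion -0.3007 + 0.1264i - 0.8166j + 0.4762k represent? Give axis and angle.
axis = (0.1325, -0.8562, 0.4993), θ = 215°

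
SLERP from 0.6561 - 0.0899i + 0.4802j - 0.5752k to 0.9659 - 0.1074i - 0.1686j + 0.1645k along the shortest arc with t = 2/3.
0.9852 - 0.1163i + 0.0659j - 0.107k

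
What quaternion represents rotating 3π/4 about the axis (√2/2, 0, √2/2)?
0.3827 + 0.6533i + 0.6533k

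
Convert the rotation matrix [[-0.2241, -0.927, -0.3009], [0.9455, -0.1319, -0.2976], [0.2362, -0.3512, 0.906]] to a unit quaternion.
0.6225 - 0.0215i - 0.2157j + 0.752k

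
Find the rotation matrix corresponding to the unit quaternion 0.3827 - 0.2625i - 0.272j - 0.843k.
[[-0.5693, 0.788, 0.2344], [-0.5024, -0.5591, 0.6595], [0.6508, 0.2577, 0.7142]]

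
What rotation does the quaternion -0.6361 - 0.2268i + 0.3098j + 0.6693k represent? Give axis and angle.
axis = (-0.2939, 0.4015, 0.8674), θ = 259°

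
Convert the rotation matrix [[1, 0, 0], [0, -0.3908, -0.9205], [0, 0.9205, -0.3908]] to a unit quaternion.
0.5519 + 0.8339i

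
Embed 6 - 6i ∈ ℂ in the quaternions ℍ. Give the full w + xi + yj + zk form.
6 - 6i + 0j + 0k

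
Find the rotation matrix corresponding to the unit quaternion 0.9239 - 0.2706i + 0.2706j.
[[0.8536, -0.1464, 0.5], [-0.1464, 0.8536, 0.5], [-0.5, -0.5, 0.7071]]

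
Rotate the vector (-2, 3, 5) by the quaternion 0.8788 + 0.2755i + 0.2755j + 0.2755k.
(0.79, -0.845, 6.055)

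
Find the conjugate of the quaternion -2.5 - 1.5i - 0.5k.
-2.5 + 1.5i + 0.5k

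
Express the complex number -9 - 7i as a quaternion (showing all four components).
-9 - 7i + 0j + 0k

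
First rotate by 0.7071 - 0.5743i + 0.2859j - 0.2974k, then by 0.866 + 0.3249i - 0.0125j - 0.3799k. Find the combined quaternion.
0.6895 - 0.1553i + 0.5536j - 0.4405k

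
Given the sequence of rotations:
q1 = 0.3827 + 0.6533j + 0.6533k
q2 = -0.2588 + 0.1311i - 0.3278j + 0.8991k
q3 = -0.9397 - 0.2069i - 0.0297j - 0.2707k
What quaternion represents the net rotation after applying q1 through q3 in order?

q2 · q1 = -0.4723 - 0.7514i - 0.3802j + 0.2607k
q3 · q2 · q1 = 0.3476 + 0.6931i + 0.6286j - 0.0608k
0.3476 + 0.6931i + 0.6286j - 0.0608k


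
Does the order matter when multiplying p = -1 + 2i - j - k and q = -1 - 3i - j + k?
Yes: pq = 7 - i + 3j - 5k ≠ 7 + 3i + j + 5k = qp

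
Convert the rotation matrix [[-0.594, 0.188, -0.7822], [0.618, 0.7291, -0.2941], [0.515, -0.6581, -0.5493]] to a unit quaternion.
-0.3827 + 0.2378i + 0.8474j - 0.2809k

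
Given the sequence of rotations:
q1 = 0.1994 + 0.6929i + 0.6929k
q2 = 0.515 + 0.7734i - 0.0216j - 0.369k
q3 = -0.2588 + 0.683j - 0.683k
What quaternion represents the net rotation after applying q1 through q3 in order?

q2 · q1 = -0.1775 + 0.4961i - 0.7959j + 0.2982k
q3 · q2 · q1 = 0.7932 - 0.4683i - 0.2541j - 0.2948k
0.7932 - 0.4683i - 0.2541j - 0.2948k


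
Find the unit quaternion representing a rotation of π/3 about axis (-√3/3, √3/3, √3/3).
0.866 - 0.2887i + 0.2887j + 0.2887k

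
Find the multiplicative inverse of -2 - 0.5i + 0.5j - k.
-0.3636 + 0.0909i - 0.0909j + 0.1818k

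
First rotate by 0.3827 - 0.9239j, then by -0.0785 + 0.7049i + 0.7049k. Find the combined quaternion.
-0.03 + 0.921i + 0.0725j - 0.3815k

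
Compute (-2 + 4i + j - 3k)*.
-2 - 4i - j + 3k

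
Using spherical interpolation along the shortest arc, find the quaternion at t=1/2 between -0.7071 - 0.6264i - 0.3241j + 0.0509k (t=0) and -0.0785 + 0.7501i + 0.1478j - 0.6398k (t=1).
-0.3636 - 0.7961i - 0.2729j + 0.3995k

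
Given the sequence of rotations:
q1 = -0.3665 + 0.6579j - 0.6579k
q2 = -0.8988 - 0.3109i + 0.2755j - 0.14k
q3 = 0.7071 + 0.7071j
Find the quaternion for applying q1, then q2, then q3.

q2 · q1 = 0.0561 + 0.0248i - 0.8968j + 0.4381k
q3 · q2 · q1 = 0.6738 + 0.3273i - 0.5945j + 0.2922k
0.6738 + 0.3273i - 0.5945j + 0.2922k


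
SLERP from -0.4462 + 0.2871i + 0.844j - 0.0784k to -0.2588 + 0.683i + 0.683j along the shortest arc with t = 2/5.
-0.3813 + 0.4587i + 0.8012j - 0.0482k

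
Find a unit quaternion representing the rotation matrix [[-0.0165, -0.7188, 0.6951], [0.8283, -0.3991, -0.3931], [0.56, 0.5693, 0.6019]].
0.5446 + 0.4418i + 0.062j + 0.7102k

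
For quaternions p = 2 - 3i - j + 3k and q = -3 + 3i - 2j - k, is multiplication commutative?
No: pq = 4 + 22i + 5j - 2k ≠ 4 + 8i - 7j - 20k = qp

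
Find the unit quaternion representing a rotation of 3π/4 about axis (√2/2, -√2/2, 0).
0.3827 + 0.6533i - 0.6533j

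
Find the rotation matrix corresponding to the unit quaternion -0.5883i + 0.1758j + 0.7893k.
[[-0.3078, -0.2068, -0.9287], [-0.2068, -0.9382, 0.2775], [-0.9287, 0.2775, 0.246]]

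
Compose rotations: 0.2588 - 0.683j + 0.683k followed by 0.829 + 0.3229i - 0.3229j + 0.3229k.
-0.2265 + 0.0836i - 0.8703j + 0.4292k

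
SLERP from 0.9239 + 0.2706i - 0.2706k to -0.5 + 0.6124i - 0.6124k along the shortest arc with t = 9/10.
0.6191 - 0.5553i + 0.5553k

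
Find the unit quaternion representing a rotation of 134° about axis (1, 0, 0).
0.3907 + 0.9205i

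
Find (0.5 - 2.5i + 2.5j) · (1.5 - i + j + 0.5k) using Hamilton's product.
-4.25 - 3i + 5.5j + 0.25k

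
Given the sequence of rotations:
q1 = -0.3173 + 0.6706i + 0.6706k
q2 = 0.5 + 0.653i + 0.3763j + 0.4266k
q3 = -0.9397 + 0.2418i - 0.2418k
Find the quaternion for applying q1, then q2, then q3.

q2 · q1 = -0.8826 + 0.3804i - 0.2712j - 0.0524k
q3 · q2 · q1 = 0.7247 - 0.6365i + 0.1755j + 0.1971k
0.7247 - 0.6365i + 0.1755j + 0.1971k


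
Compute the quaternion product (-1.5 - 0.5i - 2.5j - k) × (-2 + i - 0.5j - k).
1.25 + 1.5i + 4.25j + 6.25k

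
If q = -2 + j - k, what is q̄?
-2 - j + k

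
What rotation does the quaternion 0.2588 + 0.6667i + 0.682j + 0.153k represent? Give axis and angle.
axis = (0.6902, 0.7061, 0.1584), θ = 5π/6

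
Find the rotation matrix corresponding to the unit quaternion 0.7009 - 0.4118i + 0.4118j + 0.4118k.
[[0.3217, -0.9164, 0.2381], [0.2381, 0.3217, 0.9164], [-0.9164, -0.2381, 0.3217]]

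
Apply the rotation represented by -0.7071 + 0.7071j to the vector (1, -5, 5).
(-5, -5, 1)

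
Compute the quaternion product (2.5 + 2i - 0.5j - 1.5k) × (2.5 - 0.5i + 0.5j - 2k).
4.5 + 5.5i + 4.75j - 8k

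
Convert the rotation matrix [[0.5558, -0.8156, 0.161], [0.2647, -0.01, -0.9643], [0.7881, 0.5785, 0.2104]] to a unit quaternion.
0.6626 + 0.5821i - 0.2366j + 0.4076k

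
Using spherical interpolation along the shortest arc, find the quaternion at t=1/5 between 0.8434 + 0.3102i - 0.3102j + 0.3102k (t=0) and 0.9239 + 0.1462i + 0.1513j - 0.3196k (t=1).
0.9106 + 0.2916i - 0.2251j + 0.1875k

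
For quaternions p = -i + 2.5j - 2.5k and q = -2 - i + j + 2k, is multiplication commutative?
No: pq = 1.5 + 9.5i - 0.5j + 6.5k ≠ 1.5 - 5.5i - 9.5j + 3.5k = qp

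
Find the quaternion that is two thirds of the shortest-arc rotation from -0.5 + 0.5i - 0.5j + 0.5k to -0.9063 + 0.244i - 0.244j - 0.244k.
-0.8523 + 0.3697i - 0.3697j + 0.0141k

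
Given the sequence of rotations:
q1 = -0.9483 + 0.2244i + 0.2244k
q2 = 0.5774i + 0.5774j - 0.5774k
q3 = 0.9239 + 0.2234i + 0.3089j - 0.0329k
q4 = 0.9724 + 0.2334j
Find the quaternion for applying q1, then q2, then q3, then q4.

q2 · q1 = -0.418i - 0.8067j + 0.418k
q3 · q2 · q1 = 0.3563 - 0.2836i - 0.8249j + 0.3351k
q4 · q3 · q2 · q1 = 0.539 - 0.1976i - 0.719j + 0.392k
0.539 - 0.1976i - 0.719j + 0.392k


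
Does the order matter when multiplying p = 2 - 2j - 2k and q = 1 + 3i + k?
Yes: pq = 4 + 4i - 8j + 6k ≠ 4 + 8i + 4j - 6k = qp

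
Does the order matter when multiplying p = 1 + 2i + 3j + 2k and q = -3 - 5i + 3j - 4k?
Yes: pq = 6 - 29i - 8j + 11k ≠ 6 + 7i - 4j - 31k = qp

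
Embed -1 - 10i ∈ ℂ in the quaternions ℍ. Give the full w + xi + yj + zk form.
-1 - 10i + 0j + 0k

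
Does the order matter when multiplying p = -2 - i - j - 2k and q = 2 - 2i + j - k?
Yes: pq = -7 + 5i - j - 5k ≠ -7 - i - 7j + k = qp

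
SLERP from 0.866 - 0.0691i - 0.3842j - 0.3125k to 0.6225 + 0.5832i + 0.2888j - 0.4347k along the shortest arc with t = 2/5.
0.8736 + 0.2249i - 0.1246j - 0.4131k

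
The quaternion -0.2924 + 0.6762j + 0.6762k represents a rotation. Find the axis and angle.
axis = (0, √2/2, √2/2), θ = 214°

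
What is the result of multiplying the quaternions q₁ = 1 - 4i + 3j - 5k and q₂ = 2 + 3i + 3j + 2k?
15 + 16i + 2j - 29k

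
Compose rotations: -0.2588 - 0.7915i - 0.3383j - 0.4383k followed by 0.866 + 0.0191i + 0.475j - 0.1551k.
-0.1163 - 0.951i - 0.2848j + 0.0301k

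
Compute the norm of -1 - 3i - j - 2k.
√15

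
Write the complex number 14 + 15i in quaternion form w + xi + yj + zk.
14 + 15i + 0j + 0k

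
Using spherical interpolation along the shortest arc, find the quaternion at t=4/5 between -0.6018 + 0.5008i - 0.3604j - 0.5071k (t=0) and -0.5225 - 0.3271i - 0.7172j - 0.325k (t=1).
-0.5832 - 0.1607i - 0.6921j - 0.3937k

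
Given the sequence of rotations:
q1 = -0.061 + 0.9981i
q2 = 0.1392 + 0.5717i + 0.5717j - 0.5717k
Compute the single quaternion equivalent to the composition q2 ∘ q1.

q2 · q1 = -0.5791 + 0.1041i - 0.6055j - 0.5357k
-0.5791 + 0.1041i - 0.6055j - 0.5357k


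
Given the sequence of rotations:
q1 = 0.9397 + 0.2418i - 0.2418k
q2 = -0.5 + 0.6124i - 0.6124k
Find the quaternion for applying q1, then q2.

q2 · q1 = -0.766 + 0.4546i - 0.4546k
-0.766 + 0.4546i - 0.4546k


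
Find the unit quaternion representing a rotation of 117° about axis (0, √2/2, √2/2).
0.5225 + 0.6029j + 0.6029k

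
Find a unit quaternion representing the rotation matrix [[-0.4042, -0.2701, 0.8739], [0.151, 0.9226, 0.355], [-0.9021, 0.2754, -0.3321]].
0.5446 - 0.0365i + 0.8153j + 0.1933k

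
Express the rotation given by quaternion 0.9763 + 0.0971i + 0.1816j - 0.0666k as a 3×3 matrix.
[[0.9252, 0.1653, 0.3417], [-0.0948, 0.9723, -0.2138], [-0.3675, 0.1654, 0.9152]]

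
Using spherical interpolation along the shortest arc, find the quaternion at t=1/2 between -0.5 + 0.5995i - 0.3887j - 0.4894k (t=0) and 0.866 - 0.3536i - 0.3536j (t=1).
-0.7867 + 0.5489i - 0.0202j - 0.2818k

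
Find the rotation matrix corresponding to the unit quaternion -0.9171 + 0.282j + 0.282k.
[[0.6819, 0.5172, -0.5172], [-0.5172, 0.841, 0.159], [0.5172, 0.159, 0.841]]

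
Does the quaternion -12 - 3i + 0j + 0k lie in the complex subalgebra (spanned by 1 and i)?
Yes. The quaternion -12 - 3i has j- and k-coefficients y = z = 0, so it lies in the complex subalgebra spanned by 1 and i.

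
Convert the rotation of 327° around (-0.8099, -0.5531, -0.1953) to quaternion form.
-0.9588 - 0.23i - 0.1571j - 0.0555k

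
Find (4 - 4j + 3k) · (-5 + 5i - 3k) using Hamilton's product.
-11 + 32i + 35j - 7k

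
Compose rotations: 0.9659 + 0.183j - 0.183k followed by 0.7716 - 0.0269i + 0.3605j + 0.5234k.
0.7751 - 0.1877i + 0.4845j + 0.3594k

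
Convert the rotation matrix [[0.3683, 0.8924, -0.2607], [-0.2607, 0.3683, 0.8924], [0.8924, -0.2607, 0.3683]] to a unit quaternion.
0.7254 - 0.3974i - 0.3974j - 0.3974k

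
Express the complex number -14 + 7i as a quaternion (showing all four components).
-14 + 7i + 0j + 0k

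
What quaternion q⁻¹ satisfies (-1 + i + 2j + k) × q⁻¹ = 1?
-0.1429 - 0.1429i - 0.2857j - 0.1429k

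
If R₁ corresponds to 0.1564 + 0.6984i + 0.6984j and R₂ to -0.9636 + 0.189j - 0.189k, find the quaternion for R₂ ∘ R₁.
-0.2827 - 0.541i - 0.7754j - 0.1616k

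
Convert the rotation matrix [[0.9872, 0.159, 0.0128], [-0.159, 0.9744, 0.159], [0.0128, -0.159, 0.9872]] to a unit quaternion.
0.9936 - 0.08i - 0.08k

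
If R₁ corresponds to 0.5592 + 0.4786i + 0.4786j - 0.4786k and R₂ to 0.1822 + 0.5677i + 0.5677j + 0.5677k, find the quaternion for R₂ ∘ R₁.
-0.1698 - 0.1387i + 0.9481j + 0.2303k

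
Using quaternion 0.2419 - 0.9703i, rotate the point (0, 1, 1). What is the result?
(0, -0.414, -1.352)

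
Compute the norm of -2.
2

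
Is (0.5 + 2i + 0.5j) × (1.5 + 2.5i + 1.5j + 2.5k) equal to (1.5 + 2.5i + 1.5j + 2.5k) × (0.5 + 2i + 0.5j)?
No: pq = -5 + 5.5i - 3.5j + 3k ≠ -5 + 3i + 6.5j - 0.5k = qp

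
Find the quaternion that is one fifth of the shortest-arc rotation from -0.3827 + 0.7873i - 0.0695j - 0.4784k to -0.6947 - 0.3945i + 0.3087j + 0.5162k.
-0.1582 + 0.8014i - 0.1422j - 0.5591k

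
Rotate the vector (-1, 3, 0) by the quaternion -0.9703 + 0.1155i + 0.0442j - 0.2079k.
(-2.089, 2.247, -0.765)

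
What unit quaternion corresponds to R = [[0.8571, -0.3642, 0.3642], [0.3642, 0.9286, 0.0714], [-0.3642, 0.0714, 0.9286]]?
0.9636 + 0.189j + 0.189k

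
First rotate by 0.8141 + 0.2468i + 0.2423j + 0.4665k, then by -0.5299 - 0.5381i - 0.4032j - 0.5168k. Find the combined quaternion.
0.0402 - 0.6317i - 0.3332j - 0.6988k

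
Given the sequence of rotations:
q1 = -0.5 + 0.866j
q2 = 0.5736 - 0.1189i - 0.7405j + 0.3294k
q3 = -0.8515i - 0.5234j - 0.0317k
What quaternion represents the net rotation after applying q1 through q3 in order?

q2 · q1 = 0.3545 - 0.2258i + 0.867j - 0.2677k
q3 · q2 · q1 = 0.253 - 0.1343i - 0.4063j - 0.8677k
0.253 - 0.1343i - 0.4063j - 0.8677k


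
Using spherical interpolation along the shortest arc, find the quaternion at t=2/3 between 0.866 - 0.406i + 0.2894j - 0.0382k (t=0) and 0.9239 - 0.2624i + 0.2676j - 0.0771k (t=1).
0.9072 - 0.3112i + 0.2757j - 0.0643k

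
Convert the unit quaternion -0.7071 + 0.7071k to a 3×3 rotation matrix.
[[0, 1, 0], [-1, 0, 0], [0, 0, 1]]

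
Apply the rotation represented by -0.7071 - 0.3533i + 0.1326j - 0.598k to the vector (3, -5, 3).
(6.151, 0.106, 2.271)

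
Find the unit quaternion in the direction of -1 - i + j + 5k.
-0.189 - 0.189i + 0.189j + 0.9449k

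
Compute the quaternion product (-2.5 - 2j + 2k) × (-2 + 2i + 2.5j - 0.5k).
11 - 9i + 1.75j + 1.25k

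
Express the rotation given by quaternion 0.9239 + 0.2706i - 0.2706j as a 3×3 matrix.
[[0.8536, -0.1464, -0.5], [-0.1464, 0.8536, -0.5], [0.5, 0.5, 0.7071]]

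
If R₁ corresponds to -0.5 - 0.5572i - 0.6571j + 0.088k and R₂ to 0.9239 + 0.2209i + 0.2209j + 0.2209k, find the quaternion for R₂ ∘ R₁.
-0.2132 - 0.4607i - 0.8601j - 0.0512k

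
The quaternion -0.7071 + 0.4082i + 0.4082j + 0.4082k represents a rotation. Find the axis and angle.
axis = (√3/3, √3/3, √3/3), θ = 3π/2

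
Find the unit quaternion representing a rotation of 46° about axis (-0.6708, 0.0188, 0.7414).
0.9205 - 0.2621i + 0.0073j + 0.2897k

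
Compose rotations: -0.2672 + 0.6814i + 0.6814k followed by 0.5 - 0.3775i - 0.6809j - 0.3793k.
0.3821 - 0.0224i + 0.1807j + 0.906k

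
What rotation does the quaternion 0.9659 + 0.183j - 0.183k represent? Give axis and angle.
axis = (0, √2/2, -√2/2), θ = π/6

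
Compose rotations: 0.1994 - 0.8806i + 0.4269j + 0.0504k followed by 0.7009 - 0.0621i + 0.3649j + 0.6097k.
-0.1014 - 0.8715i - 0.1618j + 0.4517k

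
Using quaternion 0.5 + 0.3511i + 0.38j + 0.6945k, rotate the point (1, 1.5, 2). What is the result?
(0.84, 0.998, 2.355)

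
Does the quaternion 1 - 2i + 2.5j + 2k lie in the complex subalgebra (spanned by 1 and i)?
No. The quaternion 1 - 2i + 2.5j + 2k has j-coefficient y = 2.5 and k-coefficient z = 2, not both zero, so it does not lie in the complex subalgebra spanned by 1 and i.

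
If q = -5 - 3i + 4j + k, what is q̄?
-5 + 3i - 4j - k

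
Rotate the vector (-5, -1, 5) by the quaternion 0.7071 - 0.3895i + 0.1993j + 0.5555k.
(-1.331, 0.63, 6.988)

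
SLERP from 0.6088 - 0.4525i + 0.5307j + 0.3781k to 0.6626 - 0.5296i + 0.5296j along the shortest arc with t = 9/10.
0.6617 - 0.5254i + 0.5334j + 0.0388k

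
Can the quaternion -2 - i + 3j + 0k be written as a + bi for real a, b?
No. The quaternion -2 - i + 3j has j-coefficient y = 3 and k-coefficient z = 0, not both zero, so it does not lie in the complex subalgebra spanned by 1 and i.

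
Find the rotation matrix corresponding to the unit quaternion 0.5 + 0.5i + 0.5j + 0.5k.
[[0, 0, 1], [1, 0, 0], [0, 1, 0]]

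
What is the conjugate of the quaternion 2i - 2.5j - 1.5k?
-2i + 2.5j + 1.5k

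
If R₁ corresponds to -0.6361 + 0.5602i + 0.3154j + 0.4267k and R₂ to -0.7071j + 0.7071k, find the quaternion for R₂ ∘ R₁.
-0.0787 - 0.5247i + 0.8459j - 0.0537k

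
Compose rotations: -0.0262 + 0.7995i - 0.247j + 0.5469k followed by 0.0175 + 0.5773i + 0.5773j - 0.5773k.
-0.0037 + 0.172i - 0.7967j - 0.5794k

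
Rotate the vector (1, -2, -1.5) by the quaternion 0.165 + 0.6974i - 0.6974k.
(1.026, 2.006, -1.474)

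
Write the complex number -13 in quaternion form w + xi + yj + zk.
-13 + 0i + 0j + 0k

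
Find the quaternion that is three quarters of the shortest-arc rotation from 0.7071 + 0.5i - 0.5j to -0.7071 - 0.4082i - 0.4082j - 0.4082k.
0.7887 + 0.4827i + 0.1839j + 0.3333k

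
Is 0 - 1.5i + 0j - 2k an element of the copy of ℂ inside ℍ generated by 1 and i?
No. The quaternion -1.5i - 2k has j-coefficient y = 0 and k-coefficient z = -2, not both zero, so it does not lie in the complex subalgebra spanned by 1 and i.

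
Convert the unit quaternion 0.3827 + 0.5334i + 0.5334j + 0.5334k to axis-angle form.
axis = (√3/3, √3/3, √3/3), θ = 3π/4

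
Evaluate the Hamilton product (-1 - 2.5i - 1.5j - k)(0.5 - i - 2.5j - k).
-7.75 - 1.25i + 0.25j + 5.25k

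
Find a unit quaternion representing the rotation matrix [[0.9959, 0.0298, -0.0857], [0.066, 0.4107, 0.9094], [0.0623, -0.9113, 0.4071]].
0.8387 - 0.5427i - 0.0441j + 0.0108k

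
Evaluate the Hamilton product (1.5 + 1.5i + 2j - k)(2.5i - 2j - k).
-0.75 - 0.25i - 4j - 9.5k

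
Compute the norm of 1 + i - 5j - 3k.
6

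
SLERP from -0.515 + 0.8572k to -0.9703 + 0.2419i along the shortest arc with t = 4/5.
-0.9563 + 0.2076i + 0.2058k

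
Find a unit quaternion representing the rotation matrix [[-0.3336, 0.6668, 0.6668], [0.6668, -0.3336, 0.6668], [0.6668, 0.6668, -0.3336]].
0.5774i + 0.5774j + 0.5774k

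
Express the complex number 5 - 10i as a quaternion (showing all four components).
5 - 10i + 0j + 0k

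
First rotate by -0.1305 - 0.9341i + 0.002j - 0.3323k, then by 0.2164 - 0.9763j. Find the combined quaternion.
-0.0263 + 0.1223i + 0.1278j - 0.9839k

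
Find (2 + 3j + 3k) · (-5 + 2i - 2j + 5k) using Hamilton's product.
-19 + 25i - 13j - 11k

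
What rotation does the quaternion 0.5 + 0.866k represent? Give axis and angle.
axis = (0, 0, 1), θ = 2π/3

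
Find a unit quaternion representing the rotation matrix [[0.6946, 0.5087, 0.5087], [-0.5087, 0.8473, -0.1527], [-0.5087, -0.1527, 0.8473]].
0.9205 + 0.2763j - 0.2763k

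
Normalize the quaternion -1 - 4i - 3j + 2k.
-0.1826 - 0.7303i - 0.5477j + 0.3651k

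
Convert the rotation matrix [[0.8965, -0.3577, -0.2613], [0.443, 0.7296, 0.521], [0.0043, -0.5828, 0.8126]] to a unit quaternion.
0.9272 - 0.2976i - 0.0716j + 0.2159k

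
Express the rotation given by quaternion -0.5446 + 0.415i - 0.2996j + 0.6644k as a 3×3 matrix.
[[-0.0624, 0.475, 0.8778], [-0.9723, -0.2273, 0.0539], [0.2251, -0.8501, 0.476]]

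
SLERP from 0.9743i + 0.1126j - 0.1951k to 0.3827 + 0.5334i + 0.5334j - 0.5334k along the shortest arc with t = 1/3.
0.1412 + 0.8893i + 0.2769j - 0.3355k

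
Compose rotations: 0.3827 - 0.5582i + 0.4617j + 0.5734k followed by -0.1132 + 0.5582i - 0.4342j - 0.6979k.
0.8689 + 0.3501i - 0.1489j - 0.3166k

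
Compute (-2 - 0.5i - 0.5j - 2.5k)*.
-2 + 0.5i + 0.5j + 2.5k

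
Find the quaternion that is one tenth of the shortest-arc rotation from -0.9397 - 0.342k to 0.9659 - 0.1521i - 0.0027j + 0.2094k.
-0.9441 + 0.0153i + 0.0003j - 0.3293k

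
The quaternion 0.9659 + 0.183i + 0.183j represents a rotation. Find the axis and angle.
axis = (√2/2, √2/2, 0), θ = π/6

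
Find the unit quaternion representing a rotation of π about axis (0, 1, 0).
j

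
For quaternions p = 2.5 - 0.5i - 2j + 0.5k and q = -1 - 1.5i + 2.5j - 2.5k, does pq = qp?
No: pq = 3 + 0.5i + 6.25j - 11k ≠ 3 - 7i + 10.25j - 2.5k = qp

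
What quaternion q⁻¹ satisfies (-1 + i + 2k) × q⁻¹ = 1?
-0.1667 - 0.1667i - 0.3333k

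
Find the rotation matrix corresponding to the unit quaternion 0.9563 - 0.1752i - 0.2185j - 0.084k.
[[0.8904, 0.2372, -0.3885], [-0.0841, 0.9245, 0.3718], [0.4473, -0.2984, 0.8431]]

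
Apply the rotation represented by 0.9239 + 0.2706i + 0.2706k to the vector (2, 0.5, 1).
(1.604, 0.854, 1.396)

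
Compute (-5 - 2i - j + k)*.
-5 + 2i + j - k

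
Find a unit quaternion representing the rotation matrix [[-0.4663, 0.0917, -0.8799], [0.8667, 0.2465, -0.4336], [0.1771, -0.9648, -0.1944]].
-0.3827 + 0.347i + 0.6905j - 0.5063k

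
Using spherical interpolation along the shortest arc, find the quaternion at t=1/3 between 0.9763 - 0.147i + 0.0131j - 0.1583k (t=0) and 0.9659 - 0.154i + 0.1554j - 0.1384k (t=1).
0.9751 - 0.1497i + 0.0607j - 0.152k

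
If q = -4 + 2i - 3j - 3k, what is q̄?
-4 - 2i + 3j + 3k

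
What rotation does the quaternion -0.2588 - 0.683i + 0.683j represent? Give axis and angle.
axis = (-√2/2, √2/2, 0), θ = 7π/6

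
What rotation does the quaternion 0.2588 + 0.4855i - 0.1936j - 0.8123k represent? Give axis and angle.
axis = (0.5026, -0.2004, -0.841), θ = 5π/6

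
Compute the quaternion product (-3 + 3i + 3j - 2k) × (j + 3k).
3 + 11i - 12j - 6k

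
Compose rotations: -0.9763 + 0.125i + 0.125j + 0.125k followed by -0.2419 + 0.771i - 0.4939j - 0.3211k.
0.2417 - 0.8046i + 0.3154j + 0.4414k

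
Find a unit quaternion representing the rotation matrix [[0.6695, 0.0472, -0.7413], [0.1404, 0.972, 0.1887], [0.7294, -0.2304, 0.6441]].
0.9063 - 0.1156i - 0.4057j + 0.0257k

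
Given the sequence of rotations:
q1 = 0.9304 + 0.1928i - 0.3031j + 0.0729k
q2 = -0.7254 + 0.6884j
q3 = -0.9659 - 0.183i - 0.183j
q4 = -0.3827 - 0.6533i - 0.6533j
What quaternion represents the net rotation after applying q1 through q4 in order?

q2 · q1 = -0.4663 - 0.0897i + 0.8604j - 0.1856k
q3 · q2 · q1 = 0.5914 + 0.2059i - 0.7797j + 0.0054k
q4 · q3 · q2 · q1 = -0.6012 - 0.4687i - 0.0844j + 0.6418k
-0.6012 - 0.4687i - 0.0844j + 0.6418k


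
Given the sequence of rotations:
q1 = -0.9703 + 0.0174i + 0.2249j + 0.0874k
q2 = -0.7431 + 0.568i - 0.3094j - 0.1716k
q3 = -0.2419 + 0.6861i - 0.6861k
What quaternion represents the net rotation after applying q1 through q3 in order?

q2 · q1 = 0.7957 - 0.5525i + 0.0805j + 0.2347k
q3 · q2 · q1 = 0.3476 + 0.7348i + 0.1986j - 0.5475k
0.3476 + 0.7348i + 0.1986j - 0.5475k


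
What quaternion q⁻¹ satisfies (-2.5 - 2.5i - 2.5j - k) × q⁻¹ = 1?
-0.1266 + 0.1266i + 0.1266j + 0.0506k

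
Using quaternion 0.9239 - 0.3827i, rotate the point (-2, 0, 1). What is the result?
(-2, 0.707, 0.707)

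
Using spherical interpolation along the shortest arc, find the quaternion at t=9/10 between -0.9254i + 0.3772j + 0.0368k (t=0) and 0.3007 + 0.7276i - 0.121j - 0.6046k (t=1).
-0.2755 - 0.7679i + 0.1522j + 0.5579k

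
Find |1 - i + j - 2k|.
√7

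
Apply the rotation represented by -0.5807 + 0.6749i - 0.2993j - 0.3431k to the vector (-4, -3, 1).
(-0.05, 1.451, 4.888)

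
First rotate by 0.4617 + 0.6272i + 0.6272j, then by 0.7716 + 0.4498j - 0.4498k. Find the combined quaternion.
0.0741 + 0.7661i + 0.4095j - 0.4898k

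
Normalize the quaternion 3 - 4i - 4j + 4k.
0.3974 - 0.5298i - 0.5298j + 0.5298k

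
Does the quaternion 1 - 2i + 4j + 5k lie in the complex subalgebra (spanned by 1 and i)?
No. The quaternion 1 - 2i + 4j + 5k has j-coefficient y = 4 and k-coefficient z = 5, not both zero, so it does not lie in the complex subalgebra spanned by 1 and i.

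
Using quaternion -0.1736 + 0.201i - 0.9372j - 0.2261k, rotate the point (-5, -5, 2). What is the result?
(7.04, -1.606, -1.364)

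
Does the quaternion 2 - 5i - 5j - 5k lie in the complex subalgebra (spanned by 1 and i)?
No. The quaternion 2 - 5i - 5j - 5k has j-coefficient y = -5 and k-coefficient z = -5, not both zero, so it does not lie in the complex subalgebra spanned by 1 and i.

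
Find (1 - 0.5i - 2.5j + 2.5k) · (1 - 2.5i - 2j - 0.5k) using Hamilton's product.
-4 + 3.25i - 11j - 3.25k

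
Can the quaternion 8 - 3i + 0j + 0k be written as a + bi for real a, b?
Yes. The quaternion 8 - 3i has j- and k-coefficients y = z = 0, so it lies in the complex subalgebra spanned by 1 and i.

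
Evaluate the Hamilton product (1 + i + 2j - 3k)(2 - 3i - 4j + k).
16 - 11i + 8j - 3k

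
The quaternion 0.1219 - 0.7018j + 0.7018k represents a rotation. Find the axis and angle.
axis = (0, -√2/2, √2/2), θ = 166°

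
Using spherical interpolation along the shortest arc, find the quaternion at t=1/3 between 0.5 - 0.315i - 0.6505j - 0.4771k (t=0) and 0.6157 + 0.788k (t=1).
0.1258 - 0.266i - 0.5493j - 0.7821k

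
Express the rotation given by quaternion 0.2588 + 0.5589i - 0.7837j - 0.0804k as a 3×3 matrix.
[[-0.2413, -0.8344, -0.4955], [-0.9176, 0.3623, -0.1633], [0.3158, 0.4153, -0.8531]]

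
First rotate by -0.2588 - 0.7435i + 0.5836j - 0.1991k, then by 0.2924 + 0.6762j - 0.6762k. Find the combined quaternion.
-0.6049 + 0.0426i + 0.4984j + 0.6195k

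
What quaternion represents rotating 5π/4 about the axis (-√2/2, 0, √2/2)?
-0.3827 - 0.6533i + 0.6533k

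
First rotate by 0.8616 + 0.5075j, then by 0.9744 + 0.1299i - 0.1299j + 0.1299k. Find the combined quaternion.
0.9055 + 0.046i + 0.3826j + 0.1778k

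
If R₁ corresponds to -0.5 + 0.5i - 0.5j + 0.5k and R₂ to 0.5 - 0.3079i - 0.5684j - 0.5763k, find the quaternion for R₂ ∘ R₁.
-0.0921 - 0.1684i - 0.1j + 0.9763k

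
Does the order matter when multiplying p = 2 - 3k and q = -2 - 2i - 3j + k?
Yes: pq = -1 - 13i + 8k ≠ -1 + 5i - 12j + 8k = qp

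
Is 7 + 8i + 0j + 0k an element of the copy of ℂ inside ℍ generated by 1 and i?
Yes. The quaternion 7 + 8i has j- and k-coefficients y = z = 0, so it lies in the complex subalgebra spanned by 1 and i.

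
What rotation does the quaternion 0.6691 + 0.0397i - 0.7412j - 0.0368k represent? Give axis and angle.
axis = (0.0534, -0.9973, -0.0495), θ = 96°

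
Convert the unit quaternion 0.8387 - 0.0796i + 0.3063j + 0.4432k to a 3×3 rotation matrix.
[[0.4195, -0.7922, 0.4432], [0.6947, 0.5945, 0.405], [-0.5843, 0.138, 0.7997]]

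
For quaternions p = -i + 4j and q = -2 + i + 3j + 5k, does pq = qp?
No: pq = -11 + 22i - 3j - 7k ≠ -11 - 18i - 13j + 7k = qp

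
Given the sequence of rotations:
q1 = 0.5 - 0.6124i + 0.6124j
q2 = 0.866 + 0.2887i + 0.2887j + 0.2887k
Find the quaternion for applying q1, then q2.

q2 · q1 = 0.433 - 0.5628i + 0.4979j + 0.4979k
0.433 - 0.5628i + 0.4979j + 0.4979k


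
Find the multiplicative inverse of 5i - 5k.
-0.1i + 0.1k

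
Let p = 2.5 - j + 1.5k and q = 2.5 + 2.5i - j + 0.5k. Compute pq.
4.5 + 7.25i - 1.25j + 7.5k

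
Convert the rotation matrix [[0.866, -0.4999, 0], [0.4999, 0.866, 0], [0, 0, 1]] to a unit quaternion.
0.9659 + 0.2588k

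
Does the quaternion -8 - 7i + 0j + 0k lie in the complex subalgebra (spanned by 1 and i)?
Yes. The quaternion -8 - 7i has j- and k-coefficients y = z = 0, so it lies in the complex subalgebra spanned by 1 and i.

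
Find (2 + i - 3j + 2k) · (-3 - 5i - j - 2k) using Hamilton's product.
-5i - j - 26k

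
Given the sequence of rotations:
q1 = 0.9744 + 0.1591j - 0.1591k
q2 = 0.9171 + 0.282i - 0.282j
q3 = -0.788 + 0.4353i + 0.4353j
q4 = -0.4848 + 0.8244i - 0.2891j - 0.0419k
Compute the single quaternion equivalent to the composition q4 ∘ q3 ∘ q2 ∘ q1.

q2 · q1 = 0.9385 + 0.3196i - 0.084j - 0.101k
q3 · q2 · q1 = -0.8421 + 0.1127i + 0.5187j - 0.0961k
q4 · q3 · q2 · q1 = 0.4613 - 0.6993i + 0.0665j + 0.5421k
0.4613 - 0.6993i + 0.0665j + 0.5421k
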